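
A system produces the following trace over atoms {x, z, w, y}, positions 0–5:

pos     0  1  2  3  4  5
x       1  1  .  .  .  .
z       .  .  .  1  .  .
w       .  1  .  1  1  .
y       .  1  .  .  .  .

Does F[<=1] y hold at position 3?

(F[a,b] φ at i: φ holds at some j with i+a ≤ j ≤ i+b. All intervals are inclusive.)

No

Check y at each j in [3,4]:
  j=3: false
  j=4: false
No position in the window satisfies it → formula fails.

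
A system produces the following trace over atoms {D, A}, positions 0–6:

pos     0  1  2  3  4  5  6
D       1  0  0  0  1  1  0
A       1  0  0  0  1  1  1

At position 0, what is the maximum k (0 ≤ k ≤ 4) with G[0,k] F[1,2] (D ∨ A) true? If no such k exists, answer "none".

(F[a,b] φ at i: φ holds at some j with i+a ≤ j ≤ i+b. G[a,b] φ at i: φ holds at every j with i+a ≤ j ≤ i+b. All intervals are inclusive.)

F[1,2] (D ∨ A) must hold from j=0 onward; find where it first fails.
  j=0: fails → no k works.

none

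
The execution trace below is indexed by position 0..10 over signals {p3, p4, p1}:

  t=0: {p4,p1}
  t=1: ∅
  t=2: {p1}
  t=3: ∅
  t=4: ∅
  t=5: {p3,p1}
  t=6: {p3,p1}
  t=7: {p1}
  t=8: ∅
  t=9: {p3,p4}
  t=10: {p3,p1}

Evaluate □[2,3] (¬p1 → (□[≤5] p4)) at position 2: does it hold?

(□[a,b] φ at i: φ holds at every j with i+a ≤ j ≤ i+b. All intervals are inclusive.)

Does not hold

Check (¬p1 → (□[≤5] p4)) at every j in [4,5]:
  j=4: antecedent true; consequent fails at 4 → ✗
  j=5: antecedent false → ✓
Fails at j=4 → formula fails.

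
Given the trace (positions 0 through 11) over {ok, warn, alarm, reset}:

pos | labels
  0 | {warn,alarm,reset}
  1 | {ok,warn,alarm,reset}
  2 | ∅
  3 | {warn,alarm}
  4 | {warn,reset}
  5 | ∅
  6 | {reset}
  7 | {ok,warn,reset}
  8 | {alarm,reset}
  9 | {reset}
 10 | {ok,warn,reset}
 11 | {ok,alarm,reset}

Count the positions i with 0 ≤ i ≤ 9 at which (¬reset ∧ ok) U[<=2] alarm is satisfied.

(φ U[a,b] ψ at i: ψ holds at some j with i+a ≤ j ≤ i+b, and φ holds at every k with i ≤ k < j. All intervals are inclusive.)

4

Evaluate at each i in [0,9]:
  i=0: ✓ (rhs at j=0)
  i=1: ✓ (rhs at j=1)
  i=2: ✗ (lhs fails at k=2 before rhs at j=3)
  i=3: ✓ (rhs at j=3)
  i=4: ✗ (no rhs in [4,6])
  i=5: ✗ (no rhs in [5,7])
  i=6: ✗ (lhs fails at k=6 before rhs at j=8)
  i=7: ✗ (lhs fails at k=7 before rhs at j=8)
  i=8: ✓ (rhs at j=8)
  i=9: ✗ (lhs fails at k=9 before rhs at j=11)
Positions where it holds: {0, 1, 3, 8} → 4.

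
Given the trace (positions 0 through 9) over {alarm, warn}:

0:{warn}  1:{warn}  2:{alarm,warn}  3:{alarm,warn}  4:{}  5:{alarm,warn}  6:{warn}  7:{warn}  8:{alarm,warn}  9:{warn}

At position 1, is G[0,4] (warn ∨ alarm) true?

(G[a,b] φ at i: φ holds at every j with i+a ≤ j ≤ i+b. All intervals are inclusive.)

Check (warn ∨ alarm) at every j in [1,5]:
  j=1: true
  j=2: true
  j=3: true
  j=4: false
  j=5: true
Fails at j=4 → formula fails.

Does not hold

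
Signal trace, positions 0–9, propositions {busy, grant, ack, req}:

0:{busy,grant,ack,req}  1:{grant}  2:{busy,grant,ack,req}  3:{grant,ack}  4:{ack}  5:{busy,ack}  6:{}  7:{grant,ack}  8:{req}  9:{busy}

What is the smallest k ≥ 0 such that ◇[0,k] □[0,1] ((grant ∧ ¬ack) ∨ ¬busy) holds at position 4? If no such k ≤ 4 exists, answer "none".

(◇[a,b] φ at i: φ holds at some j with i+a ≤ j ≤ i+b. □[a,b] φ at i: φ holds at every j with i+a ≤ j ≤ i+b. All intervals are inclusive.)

Scan j = 4,5,… for □[0,1] ((grant ∧ ¬ack) ∨ ¬busy):
  j=4: fails
  j=5: fails
  j=6: holds
First hit at j=6, so smallest k = 6-4 = 2.

2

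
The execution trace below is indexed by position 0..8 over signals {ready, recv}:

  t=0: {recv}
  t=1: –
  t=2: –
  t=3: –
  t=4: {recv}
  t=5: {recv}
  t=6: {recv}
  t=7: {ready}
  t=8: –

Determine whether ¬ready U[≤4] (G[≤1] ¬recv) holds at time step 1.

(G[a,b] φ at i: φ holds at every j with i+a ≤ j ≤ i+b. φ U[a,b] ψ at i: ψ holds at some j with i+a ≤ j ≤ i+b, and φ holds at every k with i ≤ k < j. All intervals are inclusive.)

Need some j in [1,5] with G[≤1] ¬recv, and ¬ready at every k in [1,j-1].
  j=1: G[≤1] ¬recv holds; no prefix to check → satisfied.

Yes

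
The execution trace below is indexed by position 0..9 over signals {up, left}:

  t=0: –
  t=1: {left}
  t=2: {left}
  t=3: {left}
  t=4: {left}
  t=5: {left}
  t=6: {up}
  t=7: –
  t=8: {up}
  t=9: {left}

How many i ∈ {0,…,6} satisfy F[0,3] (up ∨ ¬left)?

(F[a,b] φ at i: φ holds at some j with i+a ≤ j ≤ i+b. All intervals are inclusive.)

Evaluate at each i in [0,6]:
  i=0: ✓ (witness j=0)
  i=1: ✗ (none in [1,4])
  i=2: ✗ (none in [2,5])
  i=3: ✓ (witness j=6)
  i=4: ✓ (witness j=6)
  i=5: ✓ (witness j=6)
  i=6: ✓ (witness j=6)
Positions where it holds: {0, 3, 4, 5, 6} → 5.

5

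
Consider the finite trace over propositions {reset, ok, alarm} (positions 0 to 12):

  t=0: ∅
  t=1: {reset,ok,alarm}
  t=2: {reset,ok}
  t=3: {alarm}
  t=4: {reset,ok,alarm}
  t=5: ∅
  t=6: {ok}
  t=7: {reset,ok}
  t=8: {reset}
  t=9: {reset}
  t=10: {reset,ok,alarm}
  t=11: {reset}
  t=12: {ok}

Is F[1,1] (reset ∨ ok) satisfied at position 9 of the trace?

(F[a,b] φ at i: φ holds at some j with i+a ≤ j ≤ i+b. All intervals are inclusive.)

Check (reset ∨ ok) at each j in [10,10]:
  j=10: true
Found at j=10 → formula holds.

Yes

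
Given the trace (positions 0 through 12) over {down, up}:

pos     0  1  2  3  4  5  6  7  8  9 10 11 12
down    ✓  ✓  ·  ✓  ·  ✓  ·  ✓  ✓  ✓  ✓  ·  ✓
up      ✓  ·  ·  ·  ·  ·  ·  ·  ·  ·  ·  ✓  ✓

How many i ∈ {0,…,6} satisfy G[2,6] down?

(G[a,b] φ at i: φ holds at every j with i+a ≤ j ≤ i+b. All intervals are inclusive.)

0

Evaluate at each i in [0,6]:
  i=0: ✗ (fails at j=2)
  i=1: ✗ (fails at j=4)
  i=2: ✗ (fails at j=4)
  i=3: ✗ (fails at j=6)
  i=4: ✗ (fails at j=6)
  i=5: ✗ (fails at j=11)
  i=6: ✗ (fails at j=11)
Positions where it holds: {} → 0.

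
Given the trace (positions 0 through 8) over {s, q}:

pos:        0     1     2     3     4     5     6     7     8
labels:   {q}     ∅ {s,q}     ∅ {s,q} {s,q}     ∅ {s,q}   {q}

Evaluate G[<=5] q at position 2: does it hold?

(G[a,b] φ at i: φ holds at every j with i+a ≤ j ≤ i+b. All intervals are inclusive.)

No

Check q at every j in [2,7]:
  j=2: true
  j=3: false
  j=4: true
  j=5: true
  j=6: false
  j=7: true
Fails at j=3 → formula fails.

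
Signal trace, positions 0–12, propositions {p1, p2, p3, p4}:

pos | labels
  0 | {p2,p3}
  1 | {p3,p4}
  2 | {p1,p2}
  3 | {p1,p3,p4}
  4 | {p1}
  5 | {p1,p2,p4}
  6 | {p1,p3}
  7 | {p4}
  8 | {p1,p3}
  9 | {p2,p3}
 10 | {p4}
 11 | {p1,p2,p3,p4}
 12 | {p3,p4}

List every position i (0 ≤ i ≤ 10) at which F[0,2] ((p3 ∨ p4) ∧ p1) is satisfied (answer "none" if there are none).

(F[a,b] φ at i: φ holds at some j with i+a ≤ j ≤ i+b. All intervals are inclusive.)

1, 2, 3, 4, 5, 6, 7, 8, 9, 10

Evaluate at each i in [0,10]:
  i=0: ✗ (none in [0,2])
  i=1: ✓ (witness j=3)
  i=2: ✓ (witness j=3)
  i=3: ✓ (witness j=3)
  i=4: ✓ (witness j=5)
  i=5: ✓ (witness j=5)
  i=6: ✓ (witness j=6)
  i=7: ✓ (witness j=8)
  i=8: ✓ (witness j=8)
  i=9: ✓ (witness j=11)
  i=10: ✓ (witness j=11)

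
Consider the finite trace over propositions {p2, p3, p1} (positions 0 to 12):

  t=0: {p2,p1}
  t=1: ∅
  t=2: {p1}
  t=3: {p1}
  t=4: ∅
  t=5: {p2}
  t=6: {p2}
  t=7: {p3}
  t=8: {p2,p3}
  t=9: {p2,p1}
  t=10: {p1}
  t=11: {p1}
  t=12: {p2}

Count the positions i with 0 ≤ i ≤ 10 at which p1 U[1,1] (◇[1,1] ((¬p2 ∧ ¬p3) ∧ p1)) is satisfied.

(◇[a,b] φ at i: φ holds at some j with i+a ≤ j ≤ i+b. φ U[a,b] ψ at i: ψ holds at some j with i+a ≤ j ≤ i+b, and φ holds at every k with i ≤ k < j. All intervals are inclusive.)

Evaluate at each i in [0,10]:
  i=0: ✓ (rhs at j=1; lhs holds on [0,0])
  i=1: ✗ (lhs fails at k=1 before rhs at j=2)
  i=2: ✗ (no rhs in [3,3])
  i=3: ✗ (no rhs in [4,4])
  i=4: ✗ (no rhs in [5,5])
  i=5: ✗ (no rhs in [6,6])
  i=6: ✗ (no rhs in [7,7])
  i=7: ✗ (no rhs in [8,8])
  i=8: ✗ (lhs fails at k=8 before rhs at j=9)
  i=9: ✓ (rhs at j=10; lhs holds on [9,9])
  i=10: ✗ (no rhs in [11,11])
Positions where it holds: {0, 9} → 2.

2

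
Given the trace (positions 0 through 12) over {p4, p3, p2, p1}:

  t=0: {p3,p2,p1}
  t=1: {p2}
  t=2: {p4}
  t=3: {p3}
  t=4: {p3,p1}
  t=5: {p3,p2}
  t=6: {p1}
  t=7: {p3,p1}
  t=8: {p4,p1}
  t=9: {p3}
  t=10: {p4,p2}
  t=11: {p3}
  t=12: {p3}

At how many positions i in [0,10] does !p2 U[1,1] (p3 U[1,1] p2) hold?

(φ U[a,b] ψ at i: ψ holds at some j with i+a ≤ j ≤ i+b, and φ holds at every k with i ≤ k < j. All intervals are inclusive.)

Evaluate at each i in [0,10]:
  i=0: ✗ (no rhs in [1,1])
  i=1: ✗ (no rhs in [2,2])
  i=2: ✗ (no rhs in [3,3])
  i=3: ✓ (rhs at j=4; lhs holds on [3,3])
  i=4: ✗ (no rhs in [5,5])
  i=5: ✗ (no rhs in [6,6])
  i=6: ✗ (no rhs in [7,7])
  i=7: ✗ (no rhs in [8,8])
  i=8: ✓ (rhs at j=9; lhs holds on [8,8])
  i=9: ✗ (no rhs in [10,10])
  i=10: ✗ (no rhs in [11,11])
Positions where it holds: {3, 8} → 2.

2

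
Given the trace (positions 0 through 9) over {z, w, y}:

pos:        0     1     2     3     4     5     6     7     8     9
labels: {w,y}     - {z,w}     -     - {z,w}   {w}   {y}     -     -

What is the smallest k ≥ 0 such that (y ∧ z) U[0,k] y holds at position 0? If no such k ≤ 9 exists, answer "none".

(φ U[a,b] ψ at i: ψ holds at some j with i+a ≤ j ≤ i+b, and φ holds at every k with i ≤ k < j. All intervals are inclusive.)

0

Need earliest j ≥ 0 with y, and (y ∧ z) at every k in [0,j-1].
  j=0: rhs holds (empty prefix). k = 0.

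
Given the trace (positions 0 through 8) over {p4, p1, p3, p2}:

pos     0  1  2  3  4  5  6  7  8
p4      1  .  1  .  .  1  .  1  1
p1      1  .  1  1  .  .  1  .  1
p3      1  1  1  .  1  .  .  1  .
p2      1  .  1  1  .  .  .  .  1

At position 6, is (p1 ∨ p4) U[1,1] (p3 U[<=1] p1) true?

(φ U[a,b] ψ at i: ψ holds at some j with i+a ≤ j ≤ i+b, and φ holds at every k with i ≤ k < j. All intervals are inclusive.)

Need some j in [7,7] with (p3 U[<=1] p1), and (p1 ∨ p4) at every k in [6,j-1].
  j=7: (p3 U[<=1] p1) holds; (p1 ∨ p4) holds at every k in [6,6] → satisfied.

Holds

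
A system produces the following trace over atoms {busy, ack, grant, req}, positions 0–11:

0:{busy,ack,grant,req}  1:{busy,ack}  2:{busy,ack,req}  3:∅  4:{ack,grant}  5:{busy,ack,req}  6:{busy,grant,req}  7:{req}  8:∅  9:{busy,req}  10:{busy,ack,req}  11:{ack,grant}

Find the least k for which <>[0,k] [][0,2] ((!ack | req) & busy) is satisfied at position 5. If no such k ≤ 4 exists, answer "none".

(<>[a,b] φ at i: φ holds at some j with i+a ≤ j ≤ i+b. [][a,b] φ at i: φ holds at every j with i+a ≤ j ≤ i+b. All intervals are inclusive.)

Scan j = 5,6,… for [][0,2] ((!ack | req) & busy):
  j=5: fails
  j=6: fails
  j=7: fails
  j=8: fails
  j=9: fails
No j in [5,9] satisfies it → none.

none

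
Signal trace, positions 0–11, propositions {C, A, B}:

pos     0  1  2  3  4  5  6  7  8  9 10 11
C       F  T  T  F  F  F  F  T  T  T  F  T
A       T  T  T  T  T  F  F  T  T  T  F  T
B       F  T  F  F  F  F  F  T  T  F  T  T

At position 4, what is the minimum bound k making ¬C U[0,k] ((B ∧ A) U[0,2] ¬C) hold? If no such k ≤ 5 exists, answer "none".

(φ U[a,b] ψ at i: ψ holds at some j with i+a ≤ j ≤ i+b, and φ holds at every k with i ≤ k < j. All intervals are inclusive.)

Need earliest j ≥ 4 with ((B ∧ A) U[0,2] ¬C), and ¬C at every k in [4,j-1].
  j=4: rhs holds (empty prefix). k = 0.

0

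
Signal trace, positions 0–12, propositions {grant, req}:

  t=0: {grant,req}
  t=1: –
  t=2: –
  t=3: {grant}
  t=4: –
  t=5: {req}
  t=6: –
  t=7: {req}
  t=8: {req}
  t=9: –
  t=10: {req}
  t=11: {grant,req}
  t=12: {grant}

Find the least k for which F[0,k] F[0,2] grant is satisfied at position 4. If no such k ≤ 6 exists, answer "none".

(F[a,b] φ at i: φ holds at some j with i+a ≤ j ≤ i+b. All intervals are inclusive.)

5

Scan j = 4,5,… for F[0,2] grant:
  j=4: fails
  j=5: fails
  j=6: fails
  j=7: fails
  j=8: fails
  j=9: holds
First hit at j=9, so smallest k = 9-4 = 5.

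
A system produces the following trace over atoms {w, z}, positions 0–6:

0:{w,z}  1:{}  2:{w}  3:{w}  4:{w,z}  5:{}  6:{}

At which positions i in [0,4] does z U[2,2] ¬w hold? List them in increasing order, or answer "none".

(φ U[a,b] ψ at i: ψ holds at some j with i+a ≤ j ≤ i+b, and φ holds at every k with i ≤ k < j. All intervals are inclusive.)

none

Evaluate at each i in [0,4]:
  i=0: ✗ (no rhs in [2,2])
  i=1: ✗ (no rhs in [3,3])
  i=2: ✗ (no rhs in [4,4])
  i=3: ✗ (lhs fails at k=3 before rhs at j=5)
  i=4: ✗ (lhs fails at k=5 before rhs at j=6)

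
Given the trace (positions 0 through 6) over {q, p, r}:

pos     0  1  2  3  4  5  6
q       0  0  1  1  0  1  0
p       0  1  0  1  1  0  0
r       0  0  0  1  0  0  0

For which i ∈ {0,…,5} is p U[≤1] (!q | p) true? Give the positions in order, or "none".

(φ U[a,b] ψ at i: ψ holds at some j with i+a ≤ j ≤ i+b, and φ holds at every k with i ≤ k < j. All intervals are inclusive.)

Evaluate at each i in [0,5]:
  i=0: ✓ (rhs at j=0)
  i=1: ✓ (rhs at j=1)
  i=2: ✗ (lhs fails at k=2 before rhs at j=3)
  i=3: ✓ (rhs at j=3)
  i=4: ✓ (rhs at j=4)
  i=5: ✗ (lhs fails at k=5 before rhs at j=6)

0, 1, 3, 4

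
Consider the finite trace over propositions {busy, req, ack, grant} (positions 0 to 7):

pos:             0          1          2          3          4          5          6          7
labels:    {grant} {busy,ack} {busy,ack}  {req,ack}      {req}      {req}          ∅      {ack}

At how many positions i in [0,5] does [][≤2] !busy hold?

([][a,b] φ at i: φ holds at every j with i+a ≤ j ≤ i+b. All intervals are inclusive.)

Evaluate at each i in [0,5]:
  i=0: ✗ (fails at j=1)
  i=1: ✗ (fails at j=1)
  i=2: ✗ (fails at j=2)
  i=3: ✓ (all of [3,5])
  i=4: ✓ (all of [4,6])
  i=5: ✓ (all of [5,7])
Positions where it holds: {3, 4, 5} → 3.

3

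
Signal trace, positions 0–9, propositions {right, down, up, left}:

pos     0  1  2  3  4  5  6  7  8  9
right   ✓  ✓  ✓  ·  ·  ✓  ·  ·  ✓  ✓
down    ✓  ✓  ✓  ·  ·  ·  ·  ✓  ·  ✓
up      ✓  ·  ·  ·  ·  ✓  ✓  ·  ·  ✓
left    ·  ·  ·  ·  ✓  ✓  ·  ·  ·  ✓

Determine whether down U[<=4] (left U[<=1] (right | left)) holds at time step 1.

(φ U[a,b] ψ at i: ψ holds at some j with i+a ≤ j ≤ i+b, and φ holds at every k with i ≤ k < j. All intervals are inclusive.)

True

Need some j in [1,5] with (left U[<=1] (right | left)), and down at every k in [1,j-1].
  j=1: (left U[<=1] (right | left)) holds; no prefix to check → satisfied.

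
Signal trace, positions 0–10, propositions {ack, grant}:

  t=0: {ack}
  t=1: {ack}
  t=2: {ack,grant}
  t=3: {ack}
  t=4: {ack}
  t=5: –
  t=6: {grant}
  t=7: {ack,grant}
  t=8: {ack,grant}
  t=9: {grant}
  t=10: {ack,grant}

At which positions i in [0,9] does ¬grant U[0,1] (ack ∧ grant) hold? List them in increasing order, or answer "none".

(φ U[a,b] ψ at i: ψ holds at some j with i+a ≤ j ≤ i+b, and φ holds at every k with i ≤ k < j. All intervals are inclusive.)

1, 2, 7, 8

Evaluate at each i in [0,9]:
  i=0: ✗ (no rhs in [0,1])
  i=1: ✓ (rhs at j=2; lhs holds on [1,1])
  i=2: ✓ (rhs at j=2)
  i=3: ✗ (no rhs in [3,4])
  i=4: ✗ (no rhs in [4,5])
  i=5: ✗ (no rhs in [5,6])
  i=6: ✗ (lhs fails at k=6 before rhs at j=7)
  i=7: ✓ (rhs at j=7)
  i=8: ✓ (rhs at j=8)
  i=9: ✗ (lhs fails at k=9 before rhs at j=10)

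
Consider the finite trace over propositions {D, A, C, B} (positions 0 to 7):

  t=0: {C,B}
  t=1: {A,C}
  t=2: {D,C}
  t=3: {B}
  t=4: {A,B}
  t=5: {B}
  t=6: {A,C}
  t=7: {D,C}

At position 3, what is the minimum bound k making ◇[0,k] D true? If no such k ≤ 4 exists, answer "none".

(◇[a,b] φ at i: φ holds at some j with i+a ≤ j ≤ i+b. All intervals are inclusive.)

4

Scan j = 3,4,… for D:
  j=3: fails
  j=4: fails
  j=5: fails
  j=6: fails
  j=7: holds
First hit at j=7, so smallest k = 7-3 = 4.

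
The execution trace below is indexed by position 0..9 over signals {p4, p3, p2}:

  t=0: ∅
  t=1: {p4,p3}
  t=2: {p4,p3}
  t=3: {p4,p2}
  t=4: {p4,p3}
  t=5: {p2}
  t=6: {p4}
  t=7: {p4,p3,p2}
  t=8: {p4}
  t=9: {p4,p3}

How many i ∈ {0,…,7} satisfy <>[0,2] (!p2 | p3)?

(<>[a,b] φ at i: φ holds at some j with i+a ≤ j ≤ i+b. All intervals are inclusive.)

Evaluate at each i in [0,7]:
  i=0: ✓ (witness j=0)
  i=1: ✓ (witness j=1)
  i=2: ✓ (witness j=2)
  i=3: ✓ (witness j=4)
  i=4: ✓ (witness j=4)
  i=5: ✓ (witness j=6)
  i=6: ✓ (witness j=6)
  i=7: ✓ (witness j=7)
Positions where it holds: {0, 1, 2, 3, 4, 5, 6, 7} → 8.

8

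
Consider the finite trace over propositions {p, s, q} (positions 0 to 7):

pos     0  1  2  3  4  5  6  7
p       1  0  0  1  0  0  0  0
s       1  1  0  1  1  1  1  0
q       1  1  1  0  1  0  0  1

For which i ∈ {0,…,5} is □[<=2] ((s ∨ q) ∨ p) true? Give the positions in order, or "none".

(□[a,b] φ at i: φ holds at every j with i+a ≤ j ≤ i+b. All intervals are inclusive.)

0, 1, 2, 3, 4, 5

Evaluate at each i in [0,5]:
  i=0: ✓ (all of [0,2])
  i=1: ✓ (all of [1,3])
  i=2: ✓ (all of [2,4])
  i=3: ✓ (all of [3,5])
  i=4: ✓ (all of [4,6])
  i=5: ✓ (all of [5,7])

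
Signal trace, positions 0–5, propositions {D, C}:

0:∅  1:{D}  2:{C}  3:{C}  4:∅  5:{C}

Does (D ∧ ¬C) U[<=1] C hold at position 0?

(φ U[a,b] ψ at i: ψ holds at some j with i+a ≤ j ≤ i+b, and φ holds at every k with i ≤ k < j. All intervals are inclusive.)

Need some j in [0,1] with C, and (D ∧ ¬C) at every k in [0,j-1].
  j=0: C false.
  j=1: C false.
No j in the window works → until fails.

Does not hold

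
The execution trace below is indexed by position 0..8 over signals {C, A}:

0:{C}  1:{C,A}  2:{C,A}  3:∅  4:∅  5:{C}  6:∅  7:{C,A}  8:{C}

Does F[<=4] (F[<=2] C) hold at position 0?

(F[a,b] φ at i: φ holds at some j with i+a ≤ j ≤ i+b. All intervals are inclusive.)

Holds

Check F[<=2] C at each j in [0,4]:
  j=0: holds (witness at 0)
  j=1: holds (witness at 1)
  j=2: holds (witness at 2)
  j=3: holds (witness at 5)
  j=4: holds (witness at 5)
Found at j=0 → formula holds.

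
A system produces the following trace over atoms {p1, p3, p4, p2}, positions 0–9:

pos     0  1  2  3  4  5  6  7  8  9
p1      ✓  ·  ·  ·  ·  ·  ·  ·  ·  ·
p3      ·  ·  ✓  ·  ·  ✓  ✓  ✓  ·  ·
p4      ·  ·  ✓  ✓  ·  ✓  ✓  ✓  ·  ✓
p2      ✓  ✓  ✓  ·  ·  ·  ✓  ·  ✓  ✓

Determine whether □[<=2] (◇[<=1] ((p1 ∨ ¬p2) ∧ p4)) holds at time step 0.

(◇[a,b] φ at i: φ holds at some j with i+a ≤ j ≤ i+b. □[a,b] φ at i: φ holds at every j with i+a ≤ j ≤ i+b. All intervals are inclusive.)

Check ◇[<=1] ((p1 ∨ ¬p2) ∧ p4) at every j in [0,2]:
  j=0: fails (none in [0,1])
  j=1: fails (none in [1,2])
  j=2: holds (witness at 3)
Fails at j=0 → formula fails.

No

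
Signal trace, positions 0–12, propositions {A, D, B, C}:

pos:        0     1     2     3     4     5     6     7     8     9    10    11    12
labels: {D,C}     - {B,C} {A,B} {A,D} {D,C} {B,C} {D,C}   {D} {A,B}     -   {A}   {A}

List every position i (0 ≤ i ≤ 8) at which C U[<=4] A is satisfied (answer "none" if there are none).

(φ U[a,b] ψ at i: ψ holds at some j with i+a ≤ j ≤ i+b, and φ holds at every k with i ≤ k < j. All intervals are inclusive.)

Evaluate at each i in [0,8]:
  i=0: ✗ (lhs fails at k=1 before rhs at j=3)
  i=1: ✗ (lhs fails at k=1 before rhs at j=3)
  i=2: ✓ (rhs at j=3; lhs holds on [2,2])
  i=3: ✓ (rhs at j=3)
  i=4: ✓ (rhs at j=4)
  i=5: ✗ (lhs fails at k=8 before rhs at j=9)
  i=6: ✗ (lhs fails at k=8 before rhs at j=9)
  i=7: ✗ (lhs fails at k=8 before rhs at j=9)
  i=8: ✗ (lhs fails at k=8 before rhs at j=9)

2, 3, 4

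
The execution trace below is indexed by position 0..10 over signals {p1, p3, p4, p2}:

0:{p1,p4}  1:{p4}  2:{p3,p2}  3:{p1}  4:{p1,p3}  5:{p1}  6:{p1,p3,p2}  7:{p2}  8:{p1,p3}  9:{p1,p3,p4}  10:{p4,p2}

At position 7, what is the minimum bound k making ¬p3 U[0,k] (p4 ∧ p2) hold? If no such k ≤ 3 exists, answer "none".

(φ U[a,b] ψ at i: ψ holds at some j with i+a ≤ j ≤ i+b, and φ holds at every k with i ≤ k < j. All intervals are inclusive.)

Need earliest j ≥ 7 with (p4 ∧ p2), and ¬p3 at every k in [7,j-1].
  j=7: rhs fails.
  j=8: rhs fails.
  j=9: rhs fails.
  j=10: rhs holds but lhs fails at k=8.
No witness within the range → none.

none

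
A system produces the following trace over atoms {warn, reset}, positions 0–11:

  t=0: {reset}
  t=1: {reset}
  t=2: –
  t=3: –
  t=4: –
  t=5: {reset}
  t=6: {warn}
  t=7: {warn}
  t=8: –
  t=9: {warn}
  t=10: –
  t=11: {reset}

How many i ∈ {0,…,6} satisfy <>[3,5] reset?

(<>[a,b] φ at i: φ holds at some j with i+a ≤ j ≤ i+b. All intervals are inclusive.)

4

Evaluate at each i in [0,6]:
  i=0: ✓ (witness j=5)
  i=1: ✓ (witness j=5)
  i=2: ✓ (witness j=5)
  i=3: ✗ (none in [6,8])
  i=4: ✗ (none in [7,9])
  i=5: ✗ (none in [8,10])
  i=6: ✓ (witness j=11)
Positions where it holds: {0, 1, 2, 6} → 4.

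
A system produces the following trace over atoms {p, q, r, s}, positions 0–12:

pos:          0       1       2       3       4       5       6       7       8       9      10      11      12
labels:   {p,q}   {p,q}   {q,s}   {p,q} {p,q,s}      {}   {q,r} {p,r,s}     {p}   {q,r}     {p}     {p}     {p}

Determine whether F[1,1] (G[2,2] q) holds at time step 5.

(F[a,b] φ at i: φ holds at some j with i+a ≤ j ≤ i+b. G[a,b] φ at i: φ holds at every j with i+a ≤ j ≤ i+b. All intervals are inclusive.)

No

Check G[2,2] q at each j in [6,6]:
  j=6: fails at 8
No position in the window satisfies it → formula fails.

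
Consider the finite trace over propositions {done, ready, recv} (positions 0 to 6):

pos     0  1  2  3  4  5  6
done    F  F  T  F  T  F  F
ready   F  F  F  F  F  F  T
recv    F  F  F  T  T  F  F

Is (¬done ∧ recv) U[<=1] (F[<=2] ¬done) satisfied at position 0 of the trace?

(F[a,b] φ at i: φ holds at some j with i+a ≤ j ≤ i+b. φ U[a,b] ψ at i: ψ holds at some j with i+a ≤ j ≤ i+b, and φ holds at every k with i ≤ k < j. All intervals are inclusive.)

Need some j in [0,1] with F[<=2] ¬done, and (¬done ∧ recv) at every k in [0,j-1].
  j=0: F[<=2] ¬done holds; no prefix to check → satisfied.

Holds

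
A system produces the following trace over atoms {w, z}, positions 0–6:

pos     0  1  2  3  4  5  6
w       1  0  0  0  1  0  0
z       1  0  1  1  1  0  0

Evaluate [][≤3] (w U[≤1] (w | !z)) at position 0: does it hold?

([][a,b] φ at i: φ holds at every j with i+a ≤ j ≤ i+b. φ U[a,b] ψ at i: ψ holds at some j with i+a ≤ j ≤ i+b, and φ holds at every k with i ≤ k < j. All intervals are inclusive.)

Check (w U[≤1] (w | !z)) at every j in [0,3]:
  j=0: holds
  j=1: holds
  j=2: fails
  j=3: fails
Fails at j=2 → formula fails.

Does not hold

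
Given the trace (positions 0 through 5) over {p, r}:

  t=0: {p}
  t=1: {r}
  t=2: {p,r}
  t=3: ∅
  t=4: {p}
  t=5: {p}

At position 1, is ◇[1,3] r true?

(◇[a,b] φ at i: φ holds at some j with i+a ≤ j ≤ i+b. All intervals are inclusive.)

Holds

Check r at each j in [2,4]:
  j=2: true
  j=3: false
  j=4: false
Found at j=2 → formula holds.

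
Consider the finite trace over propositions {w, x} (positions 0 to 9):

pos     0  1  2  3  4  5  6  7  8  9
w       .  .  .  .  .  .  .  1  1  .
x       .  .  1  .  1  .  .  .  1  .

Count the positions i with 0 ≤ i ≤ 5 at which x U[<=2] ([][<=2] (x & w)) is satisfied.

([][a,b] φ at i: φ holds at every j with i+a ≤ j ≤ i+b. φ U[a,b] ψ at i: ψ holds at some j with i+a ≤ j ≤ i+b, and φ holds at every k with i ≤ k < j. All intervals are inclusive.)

0

Evaluate at each i in [0,5]:
  i=0: ✗ (no rhs in [0,2])
  i=1: ✗ (no rhs in [1,3])
  i=2: ✗ (no rhs in [2,4])
  i=3: ✗ (no rhs in [3,5])
  i=4: ✗ (no rhs in [4,6])
  i=5: ✗ (no rhs in [5,7])
Positions where it holds: {} → 0.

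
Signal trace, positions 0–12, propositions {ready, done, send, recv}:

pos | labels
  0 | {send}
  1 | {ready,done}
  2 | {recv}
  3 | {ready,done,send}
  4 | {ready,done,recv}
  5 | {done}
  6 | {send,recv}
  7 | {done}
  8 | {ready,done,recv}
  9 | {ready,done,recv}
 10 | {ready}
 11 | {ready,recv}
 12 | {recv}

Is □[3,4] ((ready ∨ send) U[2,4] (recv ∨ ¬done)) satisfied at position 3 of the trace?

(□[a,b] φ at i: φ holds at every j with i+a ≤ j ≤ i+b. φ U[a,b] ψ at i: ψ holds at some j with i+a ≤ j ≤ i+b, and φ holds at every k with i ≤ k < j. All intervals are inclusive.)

Check ((ready ∨ send) U[2,4] (recv ∨ ¬done)) at every j in [6,7]:
  j=6: fails
  j=7: fails
Fails at j=6 → formula fails.

No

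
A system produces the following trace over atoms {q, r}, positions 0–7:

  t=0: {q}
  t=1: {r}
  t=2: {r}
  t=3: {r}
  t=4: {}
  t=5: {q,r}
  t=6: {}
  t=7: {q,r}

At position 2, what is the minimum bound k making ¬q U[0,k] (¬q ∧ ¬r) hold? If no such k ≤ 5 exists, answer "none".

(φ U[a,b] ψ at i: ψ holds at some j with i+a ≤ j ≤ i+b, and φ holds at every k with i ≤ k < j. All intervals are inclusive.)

Need earliest j ≥ 2 with (¬q ∧ ¬r), and ¬q at every k in [2,j-1].
  j=2: rhs fails.
  j=3: rhs fails.
  j=4: rhs holds; lhs holds on [2,3]. k = 2.

2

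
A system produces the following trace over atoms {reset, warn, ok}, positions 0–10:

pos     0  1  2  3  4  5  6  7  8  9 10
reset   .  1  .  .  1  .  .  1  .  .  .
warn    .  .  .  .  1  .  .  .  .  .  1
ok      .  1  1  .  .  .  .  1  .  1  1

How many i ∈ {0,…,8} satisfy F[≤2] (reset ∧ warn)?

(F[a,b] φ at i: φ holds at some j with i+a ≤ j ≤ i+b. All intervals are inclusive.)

Evaluate at each i in [0,8]:
  i=0: ✗ (none in [0,2])
  i=1: ✗ (none in [1,3])
  i=2: ✓ (witness j=4)
  i=3: ✓ (witness j=4)
  i=4: ✓ (witness j=4)
  i=5: ✗ (none in [5,7])
  i=6: ✗ (none in [6,8])
  i=7: ✗ (none in [7,9])
  i=8: ✗ (none in [8,10])
Positions where it holds: {2, 3, 4} → 3.

3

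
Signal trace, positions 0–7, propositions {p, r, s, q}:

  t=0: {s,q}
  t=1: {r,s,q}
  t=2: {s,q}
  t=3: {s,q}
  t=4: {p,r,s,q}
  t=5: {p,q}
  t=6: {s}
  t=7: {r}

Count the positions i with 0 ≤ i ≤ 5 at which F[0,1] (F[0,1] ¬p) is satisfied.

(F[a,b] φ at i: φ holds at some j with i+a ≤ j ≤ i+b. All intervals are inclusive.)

Evaluate at each i in [0,5]:
  i=0: ✓ (witness j=0)
  i=1: ✓ (witness j=1)
  i=2: ✓ (witness j=2)
  i=3: ✓ (witness j=3)
  i=4: ✓ (witness j=5)
  i=5: ✓ (witness j=5)
Positions where it holds: {0, 1, 2, 3, 4, 5} → 6.

6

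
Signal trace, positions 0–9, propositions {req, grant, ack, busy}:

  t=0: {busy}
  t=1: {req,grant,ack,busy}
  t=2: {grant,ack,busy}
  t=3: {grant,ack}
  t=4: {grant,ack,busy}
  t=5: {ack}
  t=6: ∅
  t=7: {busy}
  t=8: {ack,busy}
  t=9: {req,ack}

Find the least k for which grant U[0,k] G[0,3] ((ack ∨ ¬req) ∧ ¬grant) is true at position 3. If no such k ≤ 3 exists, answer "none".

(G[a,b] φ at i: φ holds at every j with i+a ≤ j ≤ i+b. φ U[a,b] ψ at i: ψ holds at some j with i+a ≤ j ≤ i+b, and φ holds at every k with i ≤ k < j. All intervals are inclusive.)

Need earliest j ≥ 3 with G[0,3] ((ack ∨ ¬req) ∧ ¬grant), and grant at every k in [3,j-1].
  j=3: rhs fails.
  j=4: rhs fails.
  j=5: rhs holds; lhs holds on [3,4]. k = 2.

2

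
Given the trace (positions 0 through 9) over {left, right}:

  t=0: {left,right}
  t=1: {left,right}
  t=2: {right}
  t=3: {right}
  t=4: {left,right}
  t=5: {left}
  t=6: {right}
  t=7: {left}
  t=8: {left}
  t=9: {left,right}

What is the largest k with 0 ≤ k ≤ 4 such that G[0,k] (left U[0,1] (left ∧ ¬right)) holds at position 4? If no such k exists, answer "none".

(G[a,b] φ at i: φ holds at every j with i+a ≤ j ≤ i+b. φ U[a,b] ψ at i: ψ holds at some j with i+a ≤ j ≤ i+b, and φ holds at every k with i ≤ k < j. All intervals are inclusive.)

(left U[0,1] (left ∧ ¬right)) must hold from j=4 onward; find where it first fails.
  j=4: holds
  j=5: holds
  j=6: fails
Holds on [4,5], so largest k = 1.

1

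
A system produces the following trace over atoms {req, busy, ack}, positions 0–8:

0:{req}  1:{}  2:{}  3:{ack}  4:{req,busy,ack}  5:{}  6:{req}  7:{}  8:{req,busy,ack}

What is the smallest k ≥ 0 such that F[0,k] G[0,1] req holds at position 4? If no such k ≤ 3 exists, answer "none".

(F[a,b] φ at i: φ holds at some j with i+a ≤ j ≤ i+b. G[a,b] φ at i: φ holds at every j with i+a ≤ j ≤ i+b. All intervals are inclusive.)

Scan j = 4,5,… for G[0,1] req:
  j=4: fails
  j=5: fails
  j=6: fails
  j=7: fails
No j in [4,7] satisfies it → none.

none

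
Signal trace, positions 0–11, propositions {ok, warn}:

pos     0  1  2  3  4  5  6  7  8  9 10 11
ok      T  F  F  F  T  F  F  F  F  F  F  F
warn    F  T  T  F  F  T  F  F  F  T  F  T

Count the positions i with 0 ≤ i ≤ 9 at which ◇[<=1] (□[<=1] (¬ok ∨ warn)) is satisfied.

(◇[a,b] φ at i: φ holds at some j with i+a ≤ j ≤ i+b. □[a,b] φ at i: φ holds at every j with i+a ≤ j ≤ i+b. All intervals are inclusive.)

9

Evaluate at each i in [0,9]:
  i=0: ✓ (witness j=1)
  i=1: ✓ (witness j=1)
  i=2: ✓ (witness j=2)
  i=3: ✗ (none in [3,4])
  i=4: ✓ (witness j=5)
  i=5: ✓ (witness j=5)
  i=6: ✓ (witness j=6)
  i=7: ✓ (witness j=7)
  i=8: ✓ (witness j=8)
  i=9: ✓ (witness j=9)
Positions where it holds: {0, 1, 2, 4, 5, 6, 7, 8, 9} → 9.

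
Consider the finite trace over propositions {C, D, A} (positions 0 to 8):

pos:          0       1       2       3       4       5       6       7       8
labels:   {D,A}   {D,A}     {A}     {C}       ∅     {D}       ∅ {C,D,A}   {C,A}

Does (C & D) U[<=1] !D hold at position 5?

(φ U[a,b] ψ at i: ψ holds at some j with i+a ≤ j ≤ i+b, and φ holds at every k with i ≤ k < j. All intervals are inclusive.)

Need some j in [5,6] with !D, and (C & D) at every k in [5,j-1].
  j=5: !D false.
  j=6: !D holds, but (C & D) fails at k=5 → not this j.
No j in the window works → until fails.

No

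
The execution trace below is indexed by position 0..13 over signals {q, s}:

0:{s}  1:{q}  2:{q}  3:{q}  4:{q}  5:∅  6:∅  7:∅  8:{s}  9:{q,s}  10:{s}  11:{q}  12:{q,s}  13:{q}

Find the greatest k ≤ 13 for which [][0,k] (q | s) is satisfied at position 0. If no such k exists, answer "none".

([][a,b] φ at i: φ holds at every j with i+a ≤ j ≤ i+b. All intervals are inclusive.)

(q | s) must hold from j=0 onward; find where it first fails.
  j=0: holds
  j=1: holds
  j=2: holds
  j=3: holds
  j=4: holds
  j=5: fails
Holds on [0,4], so largest k = 4.

4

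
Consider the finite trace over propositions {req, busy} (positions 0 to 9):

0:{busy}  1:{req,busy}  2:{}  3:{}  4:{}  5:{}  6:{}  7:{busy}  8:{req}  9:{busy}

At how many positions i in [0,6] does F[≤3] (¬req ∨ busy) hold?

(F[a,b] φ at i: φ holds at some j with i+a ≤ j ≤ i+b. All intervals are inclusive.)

Evaluate at each i in [0,6]:
  i=0: ✓ (witness j=0)
  i=1: ✓ (witness j=1)
  i=2: ✓ (witness j=2)
  i=3: ✓ (witness j=3)
  i=4: ✓ (witness j=4)
  i=5: ✓ (witness j=5)
  i=6: ✓ (witness j=6)
Positions where it holds: {0, 1, 2, 3, 4, 5, 6} → 7.

7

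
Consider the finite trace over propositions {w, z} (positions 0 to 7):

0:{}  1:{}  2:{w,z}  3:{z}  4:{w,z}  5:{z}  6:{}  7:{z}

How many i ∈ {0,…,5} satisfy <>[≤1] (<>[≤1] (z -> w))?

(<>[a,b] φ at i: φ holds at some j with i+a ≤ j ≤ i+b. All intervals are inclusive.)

Evaluate at each i in [0,5]:
  i=0: ✓ (witness j=0)
  i=1: ✓ (witness j=1)
  i=2: ✓ (witness j=2)
  i=3: ✓ (witness j=3)
  i=4: ✓ (witness j=4)
  i=5: ✓ (witness j=5)
Positions where it holds: {0, 1, 2, 3, 4, 5} → 6.

6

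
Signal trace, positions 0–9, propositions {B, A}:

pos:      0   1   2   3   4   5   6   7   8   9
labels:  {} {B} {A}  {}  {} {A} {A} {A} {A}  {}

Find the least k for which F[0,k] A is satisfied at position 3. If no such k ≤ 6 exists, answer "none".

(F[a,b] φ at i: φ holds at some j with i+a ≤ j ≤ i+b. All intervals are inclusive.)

Scan j = 3,4,… for A:
  j=3: fails
  j=4: fails
  j=5: holds
First hit at j=5, so smallest k = 5-3 = 2.

2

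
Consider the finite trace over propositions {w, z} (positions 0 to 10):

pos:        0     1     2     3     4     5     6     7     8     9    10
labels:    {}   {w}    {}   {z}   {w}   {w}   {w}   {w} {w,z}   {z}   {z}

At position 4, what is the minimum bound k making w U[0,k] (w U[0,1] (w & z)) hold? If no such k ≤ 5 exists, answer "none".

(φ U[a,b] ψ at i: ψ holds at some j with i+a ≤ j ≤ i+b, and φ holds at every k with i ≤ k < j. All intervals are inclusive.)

Need earliest j ≥ 4 with (w U[0,1] (w & z)), and w at every k in [4,j-1].
  j=4: rhs fails.
  j=5: rhs fails.
  j=6: rhs fails.
  j=7: rhs holds; lhs holds on [4,6]. k = 3.

3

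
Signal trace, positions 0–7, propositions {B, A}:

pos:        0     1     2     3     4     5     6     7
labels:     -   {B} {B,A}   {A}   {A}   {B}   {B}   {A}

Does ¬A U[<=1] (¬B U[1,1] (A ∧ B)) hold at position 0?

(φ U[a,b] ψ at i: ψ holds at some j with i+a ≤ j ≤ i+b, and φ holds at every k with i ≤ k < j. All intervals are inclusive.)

False

Need some j in [0,1] with (¬B U[1,1] (A ∧ B)), and ¬A at every k in [0,j-1].
  j=0: (¬B U[1,1] (A ∧ B)) — fails.
  j=1: (¬B U[1,1] (A ∧ B)) — fails.
No j in the window works → until fails.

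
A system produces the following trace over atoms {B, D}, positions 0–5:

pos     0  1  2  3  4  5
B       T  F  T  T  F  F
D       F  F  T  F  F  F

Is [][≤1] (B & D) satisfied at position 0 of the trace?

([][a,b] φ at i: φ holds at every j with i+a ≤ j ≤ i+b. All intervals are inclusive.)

No

Check (B & D) at every j in [0,1]:
  j=0: false
  j=1: false
Fails at j=0 → formula fails.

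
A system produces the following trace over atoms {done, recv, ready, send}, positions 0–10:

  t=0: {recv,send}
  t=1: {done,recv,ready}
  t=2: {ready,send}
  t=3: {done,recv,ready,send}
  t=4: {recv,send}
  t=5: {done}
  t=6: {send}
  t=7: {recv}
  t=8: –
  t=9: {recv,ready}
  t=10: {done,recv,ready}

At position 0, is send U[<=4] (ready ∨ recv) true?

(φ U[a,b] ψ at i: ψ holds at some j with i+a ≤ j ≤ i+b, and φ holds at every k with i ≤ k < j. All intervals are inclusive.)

Need some j in [0,4] with (ready ∨ recv), and send at every k in [0,j-1].
  j=0: (ready ∨ recv) holds; no prefix to check → satisfied.

True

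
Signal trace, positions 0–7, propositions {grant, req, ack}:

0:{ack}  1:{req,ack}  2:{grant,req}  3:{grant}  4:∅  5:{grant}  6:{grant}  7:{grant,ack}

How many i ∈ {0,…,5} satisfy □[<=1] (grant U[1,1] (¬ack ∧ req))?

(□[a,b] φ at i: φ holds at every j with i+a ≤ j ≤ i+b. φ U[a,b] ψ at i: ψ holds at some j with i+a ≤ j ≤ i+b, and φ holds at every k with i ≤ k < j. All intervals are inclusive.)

0

Evaluate at each i in [0,5]:
  i=0: ✗ (fails at j=0)
  i=1: ✗ (fails at j=1)
  i=2: ✗ (fails at j=2)
  i=3: ✗ (fails at j=3)
  i=4: ✗ (fails at j=4)
  i=5: ✗ (fails at j=5)
Positions where it holds: {} → 0.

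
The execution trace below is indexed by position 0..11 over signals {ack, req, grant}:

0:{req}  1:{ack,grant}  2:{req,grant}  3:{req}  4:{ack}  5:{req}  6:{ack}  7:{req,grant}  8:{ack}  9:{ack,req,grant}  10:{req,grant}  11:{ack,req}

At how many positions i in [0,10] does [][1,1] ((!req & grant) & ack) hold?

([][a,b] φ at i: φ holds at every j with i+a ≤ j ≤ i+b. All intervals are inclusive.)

1

Evaluate at each i in [0,10]:
  i=0: ✓ (all of [1,1])
  i=1: ✗ (fails at j=2)
  i=2: ✗ (fails at j=3)
  i=3: ✗ (fails at j=4)
  i=4: ✗ (fails at j=5)
  i=5: ✗ (fails at j=6)
  i=6: ✗ (fails at j=7)
  i=7: ✗ (fails at j=8)
  i=8: ✗ (fails at j=9)
  i=9: ✗ (fails at j=10)
  i=10: ✗ (fails at j=11)
Positions where it holds: {0} → 1.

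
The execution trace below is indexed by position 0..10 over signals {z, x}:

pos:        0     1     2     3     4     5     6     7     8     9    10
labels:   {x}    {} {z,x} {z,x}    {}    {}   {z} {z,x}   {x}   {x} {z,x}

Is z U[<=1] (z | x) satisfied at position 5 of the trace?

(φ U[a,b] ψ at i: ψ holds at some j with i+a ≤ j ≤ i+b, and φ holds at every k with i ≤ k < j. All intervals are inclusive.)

No

Need some j in [5,6] with (z | x), and z at every k in [5,j-1].
  j=5: (z | x) false.
  j=6: (z | x) holds, but z fails at k=5 → not this j.
No j in the window works → until fails.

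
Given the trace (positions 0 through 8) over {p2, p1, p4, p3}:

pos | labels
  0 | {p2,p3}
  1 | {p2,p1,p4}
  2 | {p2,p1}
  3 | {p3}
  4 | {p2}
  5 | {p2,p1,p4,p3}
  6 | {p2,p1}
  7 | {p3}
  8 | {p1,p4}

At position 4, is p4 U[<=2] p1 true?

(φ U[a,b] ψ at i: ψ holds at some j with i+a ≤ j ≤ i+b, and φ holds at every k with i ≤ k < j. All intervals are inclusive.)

Need some j in [4,6] with p1, and p4 at every k in [4,j-1].
  j=4: p1 false.
  j=5: p1 holds, but p4 fails at k=4 → not this j.
  j=6: p1 holds, but p4 fails at k=4 → not this j.
No j in the window works → until fails.

No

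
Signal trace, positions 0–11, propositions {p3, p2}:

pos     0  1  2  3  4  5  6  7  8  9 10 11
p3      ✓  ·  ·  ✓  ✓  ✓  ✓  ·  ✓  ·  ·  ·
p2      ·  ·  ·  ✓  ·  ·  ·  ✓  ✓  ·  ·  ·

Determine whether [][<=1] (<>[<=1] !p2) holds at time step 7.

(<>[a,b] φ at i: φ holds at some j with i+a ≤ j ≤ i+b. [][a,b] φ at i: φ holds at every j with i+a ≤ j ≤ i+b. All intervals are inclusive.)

Check <>[<=1] !p2 at every j in [7,8]:
  j=7: fails (none in [7,8])
  j=8: holds (witness at 9)
Fails at j=7 → formula fails.

False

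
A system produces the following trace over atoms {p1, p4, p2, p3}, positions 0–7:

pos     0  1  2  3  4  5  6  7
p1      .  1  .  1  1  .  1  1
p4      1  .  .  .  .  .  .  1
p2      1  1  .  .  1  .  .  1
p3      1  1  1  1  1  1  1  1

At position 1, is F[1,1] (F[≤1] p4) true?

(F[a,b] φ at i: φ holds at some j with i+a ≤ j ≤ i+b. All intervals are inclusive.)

Check F[≤1] p4 at each j in [2,2]:
  j=2: fails (none in [2,3])
No position in the window satisfies it → formula fails.

Does not hold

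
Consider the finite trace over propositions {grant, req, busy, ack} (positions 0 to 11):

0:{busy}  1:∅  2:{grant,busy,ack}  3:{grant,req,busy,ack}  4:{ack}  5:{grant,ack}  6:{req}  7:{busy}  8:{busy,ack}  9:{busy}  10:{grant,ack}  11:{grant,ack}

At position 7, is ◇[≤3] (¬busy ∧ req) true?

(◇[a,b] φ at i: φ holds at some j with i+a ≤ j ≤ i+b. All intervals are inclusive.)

False

Check (¬busy ∧ req) at each j in [7,10]:
  j=7: false
  j=8: false
  j=9: false
  j=10: false
No position in the window satisfies it → formula fails.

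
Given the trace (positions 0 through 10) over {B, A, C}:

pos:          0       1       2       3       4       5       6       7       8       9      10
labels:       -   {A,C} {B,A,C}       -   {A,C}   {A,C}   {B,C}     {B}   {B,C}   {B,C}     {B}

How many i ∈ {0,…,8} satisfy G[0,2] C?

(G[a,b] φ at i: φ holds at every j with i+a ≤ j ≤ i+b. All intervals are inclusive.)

Evaluate at each i in [0,8]:
  i=0: ✗ (fails at j=0)
  i=1: ✗ (fails at j=3)
  i=2: ✗ (fails at j=3)
  i=3: ✗ (fails at j=3)
  i=4: ✓ (all of [4,6])
  i=5: ✗ (fails at j=7)
  i=6: ✗ (fails at j=7)
  i=7: ✗ (fails at j=7)
  i=8: ✗ (fails at j=10)
Positions where it holds: {4} → 1.

1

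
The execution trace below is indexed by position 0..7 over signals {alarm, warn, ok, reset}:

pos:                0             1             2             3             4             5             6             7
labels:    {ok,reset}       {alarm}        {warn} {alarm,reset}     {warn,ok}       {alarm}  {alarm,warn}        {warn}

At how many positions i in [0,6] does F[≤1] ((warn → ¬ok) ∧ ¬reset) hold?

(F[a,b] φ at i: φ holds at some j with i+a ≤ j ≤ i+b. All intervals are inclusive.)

Evaluate at each i in [0,6]:
  i=0: ✓ (witness j=1)
  i=1: ✓ (witness j=1)
  i=2: ✓ (witness j=2)
  i=3: ✗ (none in [3,4])
  i=4: ✓ (witness j=5)
  i=5: ✓ (witness j=5)
  i=6: ✓ (witness j=6)
Positions where it holds: {0, 1, 2, 4, 5, 6} → 6.

6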